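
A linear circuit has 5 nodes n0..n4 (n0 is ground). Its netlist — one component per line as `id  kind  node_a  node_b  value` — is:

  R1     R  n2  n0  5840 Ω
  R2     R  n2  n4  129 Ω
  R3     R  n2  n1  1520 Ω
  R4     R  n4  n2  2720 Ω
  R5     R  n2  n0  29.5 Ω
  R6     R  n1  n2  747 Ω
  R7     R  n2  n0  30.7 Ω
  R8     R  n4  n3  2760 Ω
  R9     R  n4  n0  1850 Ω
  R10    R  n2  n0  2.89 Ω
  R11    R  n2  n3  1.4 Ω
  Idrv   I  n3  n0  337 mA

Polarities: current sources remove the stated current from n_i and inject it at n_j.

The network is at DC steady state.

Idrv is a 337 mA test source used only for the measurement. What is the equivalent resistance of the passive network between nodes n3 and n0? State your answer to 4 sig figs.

Apply KCL at each of the 4 non-ground nodes and solve the resulting linear system.
Node n1: branches {R3, R6} → V_1 = -0.8156
Node n2: branches {R1, R2, R3, R4, R5, R6, R7, R10, R11} → V_2 = -0.8156
Node n3: branches {R8, R11, Idrv} → V_3 = -1.287
Node n4: branches {R2, R4, R8, R9} → V_4 = -0.7857

R_eq = 3.819 Ω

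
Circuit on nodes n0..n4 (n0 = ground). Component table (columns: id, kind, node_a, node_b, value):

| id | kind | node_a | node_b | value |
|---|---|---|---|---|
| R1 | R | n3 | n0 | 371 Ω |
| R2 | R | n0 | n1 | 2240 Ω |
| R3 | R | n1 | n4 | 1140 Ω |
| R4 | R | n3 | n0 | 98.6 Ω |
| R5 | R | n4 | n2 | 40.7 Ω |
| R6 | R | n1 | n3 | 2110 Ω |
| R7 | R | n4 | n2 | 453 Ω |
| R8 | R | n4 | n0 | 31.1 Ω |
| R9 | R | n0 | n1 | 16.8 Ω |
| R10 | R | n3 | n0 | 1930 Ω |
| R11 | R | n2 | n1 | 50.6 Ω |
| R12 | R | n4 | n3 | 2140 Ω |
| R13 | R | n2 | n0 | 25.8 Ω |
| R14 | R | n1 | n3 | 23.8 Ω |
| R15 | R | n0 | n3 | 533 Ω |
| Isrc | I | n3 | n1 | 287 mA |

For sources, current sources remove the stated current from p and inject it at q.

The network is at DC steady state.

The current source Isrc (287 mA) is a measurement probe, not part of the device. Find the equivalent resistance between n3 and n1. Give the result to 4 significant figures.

R_eq = 18.02 Ω

Apply KCL at each of the 4 non-ground nodes and solve the resulting linear system.
Node n1: branches {R2, R3, R6, R9, R11, R14, Isrc} → V_1 = 0.8920
Node n2: branches {R5, R7, R11, R13} → V_2 = 0.2328
Node n3: branches {R1, R4, R6, R10, R12, R14, R15, Isrc} → V_3 = -4.280
Node n4: branches {R3, R5, R7, R8, R12} → V_4 = 0.08322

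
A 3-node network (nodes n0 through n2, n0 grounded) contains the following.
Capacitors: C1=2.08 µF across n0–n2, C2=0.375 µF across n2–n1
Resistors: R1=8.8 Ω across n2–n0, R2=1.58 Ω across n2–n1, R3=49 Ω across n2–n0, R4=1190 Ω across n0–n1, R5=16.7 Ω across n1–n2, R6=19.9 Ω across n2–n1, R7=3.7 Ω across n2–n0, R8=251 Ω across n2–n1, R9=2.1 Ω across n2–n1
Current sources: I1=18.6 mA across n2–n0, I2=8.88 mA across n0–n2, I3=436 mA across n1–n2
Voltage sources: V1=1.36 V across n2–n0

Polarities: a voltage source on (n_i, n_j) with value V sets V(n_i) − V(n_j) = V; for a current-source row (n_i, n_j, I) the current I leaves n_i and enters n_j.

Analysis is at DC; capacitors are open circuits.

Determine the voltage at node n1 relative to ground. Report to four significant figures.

1.003 V

MNA unknowns: 2 node voltages V₁..V_2 plus 1 source current (V1)
C1: Y=0.000 on G[0,2]
R1: Y=0.1136 on G[2,0]
R2: Y=0.6329 on G[2,1]
I1: z[2]−=0.0186, z[0]+=0.0186
R3: Y=0.02041 on G[2,0]
R4: Y=0.0008403 on G[0,1]
I2: z[0]−=0.00888, z[2]+=0.00888
R5: Y=0.05988 on G[1,2]
C2: Y=0.000 on G[2,1]
R6: Y=0.05025 on G[2,1]
R7: Y=0.2703 on G[2,0]
I3: z[1]−=0.436, z[2]+=0.436
R8: Y=0.003984 on G[2,1]
R9: Y=0.4762 on G[2,1]
V1: row V2−V0=1.36, i_V1 at 2,0
solve → V1=1.003, V2=1.360
aux → i_V1=-0.5604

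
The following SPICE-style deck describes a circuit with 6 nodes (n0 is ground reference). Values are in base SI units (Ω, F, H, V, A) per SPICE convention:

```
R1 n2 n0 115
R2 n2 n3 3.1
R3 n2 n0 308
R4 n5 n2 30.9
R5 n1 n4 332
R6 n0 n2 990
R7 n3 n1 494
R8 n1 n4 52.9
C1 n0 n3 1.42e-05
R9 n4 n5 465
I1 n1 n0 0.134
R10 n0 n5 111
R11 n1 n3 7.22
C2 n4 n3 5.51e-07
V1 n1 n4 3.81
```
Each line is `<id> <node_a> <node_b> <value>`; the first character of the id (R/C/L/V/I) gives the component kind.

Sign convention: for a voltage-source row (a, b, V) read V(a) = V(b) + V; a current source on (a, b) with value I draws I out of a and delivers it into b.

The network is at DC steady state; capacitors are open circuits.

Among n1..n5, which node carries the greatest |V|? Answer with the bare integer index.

4

Element admittances at DC:
  Y(R1) = 0.008696 S between n2,n0
  Y(R2) = 0.3226 S between n2,n3
  Y(R3) = 0.003247 S between n2,n0
  Y(R4) = 0.03236 S between n5,n2
  Y(R5) = 0.003012 S between n1,n4
  Y(R6) = 0.001010 S between n0,n2
  Y(R7) = 0.002024 S between n3,n1
  Y(R8) = 0.01890 S between n1,n4
  Y(C1) = 0.000 S between n0,n3
  Y(R9) = 0.002151 S between n4,n5
  I1: injects 0.134 A into n0 (from n1)
  Y(R10) = 0.009009 S between n0,n5
  Y(R11) = 0.1385 S between n1,n3
  Y(C2) = 0.000 S between n4,n3
  V1: constraint V(n1)−V(n4) = 3.81
Assemble and solve the 6×6 MNA system:
  V(n1)=-7.790  V(n2)=-6.556  V(n3)=-6.930  V(n4)=-11.60  V(n5)=-5.448
  i(V1)=-0.09673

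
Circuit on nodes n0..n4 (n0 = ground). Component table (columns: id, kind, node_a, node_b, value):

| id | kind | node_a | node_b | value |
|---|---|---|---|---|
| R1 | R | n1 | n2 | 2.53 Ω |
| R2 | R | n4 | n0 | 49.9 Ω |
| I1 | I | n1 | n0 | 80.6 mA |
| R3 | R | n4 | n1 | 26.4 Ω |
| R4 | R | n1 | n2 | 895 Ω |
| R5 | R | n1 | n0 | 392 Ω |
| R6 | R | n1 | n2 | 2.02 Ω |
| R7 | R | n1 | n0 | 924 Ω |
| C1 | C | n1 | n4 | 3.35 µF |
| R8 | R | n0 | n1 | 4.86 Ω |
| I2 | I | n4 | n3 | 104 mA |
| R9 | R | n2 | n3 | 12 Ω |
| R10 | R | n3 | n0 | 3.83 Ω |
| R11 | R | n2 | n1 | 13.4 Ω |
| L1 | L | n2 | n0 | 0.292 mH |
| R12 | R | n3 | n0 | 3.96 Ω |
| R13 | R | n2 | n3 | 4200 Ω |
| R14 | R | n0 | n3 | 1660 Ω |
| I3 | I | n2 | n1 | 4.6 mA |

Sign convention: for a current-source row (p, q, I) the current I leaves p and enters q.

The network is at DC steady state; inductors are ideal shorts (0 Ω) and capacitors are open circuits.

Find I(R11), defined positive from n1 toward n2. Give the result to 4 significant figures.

-0.009042 A

Element admittances at DC:
  Y(R1) = 0.3953 S between n1,n2
  Y(R2) = 0.02004 S between n4,n0
  I1: injects 0.0806 A into n0 (from n1)
  Y(R3) = 0.03788 S between n4,n1
  Y(R4) = 0.001117 S between n1,n2
  Y(R5) = 0.002551 S between n1,n0
  Y(R6) = 0.4950 S between n1,n2
  Y(R7) = 0.001082 S between n1,n0
  Y(C1) = 0.000 S between n1,n4
  Y(R8) = 0.2058 S between n0,n1
  I2: injects 0.104 A into n3 (from n4)
  Y(R9) = 0.08333 S between n2,n3
  Y(R10) = 0.2611 S between n3,n0
  Y(R11) = 0.07463 S between n2,n1
  L1: short n2↔n0 (DC inductor)
  Y(R12) = 0.2525 S between n3,n0
  Y(R13) = 0.0002381 S between n2,n3
  Y(R14) = 0.0006024 S between n0,n3
  I3: injects 0.0046 A into n1 (from n2)
Assemble and solve the 5×5 MNA system:
  V(n1)=-0.1212  V(n2)=0.000  V(n3)=0.1740  V(n4)=-1.875
  i(L1)=-0.1071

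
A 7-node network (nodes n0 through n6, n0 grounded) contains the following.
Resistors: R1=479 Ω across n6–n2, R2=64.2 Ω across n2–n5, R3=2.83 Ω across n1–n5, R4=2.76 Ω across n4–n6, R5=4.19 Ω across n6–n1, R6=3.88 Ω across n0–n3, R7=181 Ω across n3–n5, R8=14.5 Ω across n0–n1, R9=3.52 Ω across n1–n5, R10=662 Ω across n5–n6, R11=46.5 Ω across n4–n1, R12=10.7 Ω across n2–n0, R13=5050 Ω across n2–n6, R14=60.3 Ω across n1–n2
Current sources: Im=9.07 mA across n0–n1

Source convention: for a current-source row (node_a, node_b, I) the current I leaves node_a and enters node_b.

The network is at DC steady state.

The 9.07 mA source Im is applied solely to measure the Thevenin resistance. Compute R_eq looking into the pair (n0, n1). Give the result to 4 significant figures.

MNA unknowns: 6 node voltages V₁..V_6
R1: Y=0.002088 on G[6,2]
R2: Y=0.01558 on G[2,5]
R3: Y=0.3534 on G[1,5]
R4: Y=0.3623 on G[4,6]
R5: Y=0.2387 on G[6,1]
R6: Y=0.2577 on G[0,3]
R7: Y=0.005525 on G[3,5]
R8: Y=0.06897 on G[0,1]
R9: Y=0.2841 on G[1,5]
R10: Y=0.001511 on G[5,6]
R11: Y=0.02151 on G[4,1]
R12: Y=0.09346 on G[2,0]
R13: Y=0.0001980 on G[2,6]
R14: Y=0.01658 on G[1,2]
Im: z[0]−=0.00907, z[1]+=0.00907
solve → V1=0.09152, V2=0.02435, V3=0.001872, V4=0.09096, V5=0.08918, V6=0.09092

R_eq = 10.09 Ω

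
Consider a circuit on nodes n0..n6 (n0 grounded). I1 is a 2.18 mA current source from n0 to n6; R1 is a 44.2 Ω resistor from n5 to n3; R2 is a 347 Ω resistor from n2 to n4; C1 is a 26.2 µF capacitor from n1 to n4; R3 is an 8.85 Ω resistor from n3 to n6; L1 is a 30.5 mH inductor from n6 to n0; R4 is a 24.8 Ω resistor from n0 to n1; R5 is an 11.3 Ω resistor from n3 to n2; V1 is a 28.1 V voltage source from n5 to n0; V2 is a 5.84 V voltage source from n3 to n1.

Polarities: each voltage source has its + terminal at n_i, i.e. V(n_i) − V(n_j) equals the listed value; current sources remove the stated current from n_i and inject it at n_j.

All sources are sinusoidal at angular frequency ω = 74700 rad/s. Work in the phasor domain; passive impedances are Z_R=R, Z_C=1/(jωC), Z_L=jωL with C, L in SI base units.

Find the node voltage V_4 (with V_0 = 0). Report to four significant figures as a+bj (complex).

Apply KCL at each of the 6 non-ground nodes and solve the resulting linear system.
Node n1: branches {C1, R4, V2} → V_1 = 8.034+0.09687j
Node n2: branches {R2, R5} → V_2 = 13.69+0.09661j
Node n3: branches {R1, R3, R5, V2} → V_3 = 13.87+0.09687j
Node n4: branches {R2, C1} → V_4 = 8.034+0.08854j
Node n5: branches {R1, V1} → V_5 = 28.10+0.000j
Node n6: branches {I1, R3, L1} → V_6 = 13.89+0.1508j
Source currents: i(V1)=-0.3218+0.002192j, i(V2)=0.3077+0.003883j

8.034+0.08854j V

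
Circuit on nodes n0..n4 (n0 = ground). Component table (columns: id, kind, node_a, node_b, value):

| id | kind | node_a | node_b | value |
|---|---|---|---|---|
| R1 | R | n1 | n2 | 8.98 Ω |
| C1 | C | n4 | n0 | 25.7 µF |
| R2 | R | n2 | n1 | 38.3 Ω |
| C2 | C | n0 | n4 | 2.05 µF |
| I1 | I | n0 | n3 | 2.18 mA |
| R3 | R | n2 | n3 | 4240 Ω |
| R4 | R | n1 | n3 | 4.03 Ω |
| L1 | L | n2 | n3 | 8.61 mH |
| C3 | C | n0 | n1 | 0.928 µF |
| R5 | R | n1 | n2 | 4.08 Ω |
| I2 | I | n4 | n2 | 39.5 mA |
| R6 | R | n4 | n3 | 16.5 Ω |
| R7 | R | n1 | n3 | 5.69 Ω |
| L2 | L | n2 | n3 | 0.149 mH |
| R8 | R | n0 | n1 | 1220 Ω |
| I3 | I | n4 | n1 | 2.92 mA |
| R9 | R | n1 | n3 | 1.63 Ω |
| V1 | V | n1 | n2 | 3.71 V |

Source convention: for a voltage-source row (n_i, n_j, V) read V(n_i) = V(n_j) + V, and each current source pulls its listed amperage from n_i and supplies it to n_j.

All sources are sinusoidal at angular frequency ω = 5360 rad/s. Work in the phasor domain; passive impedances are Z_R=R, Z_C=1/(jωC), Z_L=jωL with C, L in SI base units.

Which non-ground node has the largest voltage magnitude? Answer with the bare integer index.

1

Apply KCL at each of the 4 non-ground nodes and solve the resulting linear system.
Node n1: branches {R1, R2, R4, C3, R5, R7, R8, I3, R9, V1} → V_1 = 2.708-1.937j
Node n2: branches {R1, R2, R3, L1, R5, I2, L2, V1} → V_2 = -1.002-1.937j
Node n3: branches {I1, R3, R4, L1, R6, R7, L2, R9} → V_3 = 0.4604-0.1310j
Node n4: branches {C1, C2, I2, R6, I3} → V_4 = -0.07989+0.06506j
Source currents: i(V1)=-3.760+1.862j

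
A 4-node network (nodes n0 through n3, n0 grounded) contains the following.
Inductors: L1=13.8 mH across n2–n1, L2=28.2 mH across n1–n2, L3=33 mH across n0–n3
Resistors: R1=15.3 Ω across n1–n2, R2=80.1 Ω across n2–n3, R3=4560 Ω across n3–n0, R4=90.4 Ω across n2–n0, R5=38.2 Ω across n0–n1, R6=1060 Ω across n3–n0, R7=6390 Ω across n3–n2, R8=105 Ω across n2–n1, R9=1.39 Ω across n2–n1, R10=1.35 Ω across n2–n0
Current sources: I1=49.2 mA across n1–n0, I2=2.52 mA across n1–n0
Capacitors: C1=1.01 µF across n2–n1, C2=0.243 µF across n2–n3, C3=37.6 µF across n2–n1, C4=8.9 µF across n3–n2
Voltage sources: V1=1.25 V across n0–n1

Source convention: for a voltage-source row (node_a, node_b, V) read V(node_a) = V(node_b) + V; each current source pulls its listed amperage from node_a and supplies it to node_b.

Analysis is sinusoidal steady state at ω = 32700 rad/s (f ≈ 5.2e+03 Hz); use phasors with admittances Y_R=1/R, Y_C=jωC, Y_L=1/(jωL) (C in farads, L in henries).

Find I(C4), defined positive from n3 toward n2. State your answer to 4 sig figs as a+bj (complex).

0.001292-0.0004017j A

MNA unknowns: 3 node voltages V₁..V_3 plus 1 source current (V1)
L1: Y=0.000-0.002216j on G[2,1]
R1: Y=0.06536+0.000j on G[1,2]
I1: z[1]−=0.0492, z[0]+=0.0492
R2: Y=0.01248+0.000j on G[2,3]
L2: Y=0.000-0.001084j on G[1,2]
L3: Y=0.000-0.0009267j on G[0,3]
R3: Y=0.0002193+0.000j on G[3,0]
R4: Y=0.01106+0.000j on G[2,0]
I2: z[1]−=0.00252, z[0]+=0.00252
C1: Y=0.000+0.03303j on G[2,1]
R5: Y=0.02618+0.000j on G[0,1]
R6: Y=0.0009434+0.000j on G[3,0]
C2: Y=0.000+0.007946j on G[2,3]
C3: Y=0.000+1.230j on G[2,1]
R7: Y=0.0001565+0.000j on G[3,2]
R8: Y=0.009524+0.000j on G[2,1]
C4: Y=0.000+0.2910j on G[3,2]
R9: Y=0.7194+0.000j on G[2,1]
R10: Y=0.7407+0.000j on G[2,0]
V1: row V0−V1=1.25, i_V1 at 0,1
solve → V1=-1.250+0.000j, V2=-0.8842-0.2982j, V3=-0.8856-0.3027j
aux → i_V1=-0.6471-0.2237j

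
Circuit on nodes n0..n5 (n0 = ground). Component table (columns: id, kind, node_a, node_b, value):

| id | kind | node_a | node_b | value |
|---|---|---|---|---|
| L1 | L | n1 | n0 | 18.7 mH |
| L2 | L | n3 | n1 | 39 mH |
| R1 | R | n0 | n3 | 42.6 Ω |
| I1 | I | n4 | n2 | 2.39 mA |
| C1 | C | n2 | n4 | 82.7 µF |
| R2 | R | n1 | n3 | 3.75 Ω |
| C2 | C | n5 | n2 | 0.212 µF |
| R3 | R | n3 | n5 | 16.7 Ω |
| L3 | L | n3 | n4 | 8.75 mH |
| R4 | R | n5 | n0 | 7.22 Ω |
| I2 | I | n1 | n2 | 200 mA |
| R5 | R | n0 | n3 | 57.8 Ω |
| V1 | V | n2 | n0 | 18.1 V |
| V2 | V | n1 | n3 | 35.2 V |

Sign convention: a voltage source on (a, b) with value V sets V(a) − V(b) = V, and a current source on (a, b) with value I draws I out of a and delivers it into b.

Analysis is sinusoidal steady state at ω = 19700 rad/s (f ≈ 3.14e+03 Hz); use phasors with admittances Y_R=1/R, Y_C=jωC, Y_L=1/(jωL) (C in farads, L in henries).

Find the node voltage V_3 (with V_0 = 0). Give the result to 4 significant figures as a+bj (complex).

MNA unknowns: 5 node voltages V₁..V_5 plus 2 source currents (V1, V2)
L1: Y=0.000-0.002715j on G[1,0]
L2: Y=0.000-0.001302j on G[3,1]
R1: Y=0.02347+0.000j on G[0,3]
I1: z[4]−=0.00239, z[2]+=0.00239
C1: Y=0.000+1.629j on G[2,4]
R2: Y=0.2667+0.000j on G[1,3]
C2: Y=0.000+0.004176j on G[5,2]
R3: Y=0.05988+0.000j on G[3,5]
L3: Y=0.000-0.005801j on G[3,4]
R4: Y=0.1385+0.000j on G[5,0]
I2: z[1]−=0.2, z[2]+=0.2
R5: Y=0.01730+0.000j on G[0,3]
V1: row V2−V0=18.1, i_V1 at 2,0
V2: row V1−V3=35.2, i_V2 at 1,3
solve → V1=32.79-0.08063j, V2=18.10+0.000j, V3=-2.408-0.08063j, V4=18.17+0.001760j, V5=-0.7189+0.3718j
aux → i_V1=0.1980+0.04080j, i_V2=-9.586+0.1348j

-2.408-0.08063j V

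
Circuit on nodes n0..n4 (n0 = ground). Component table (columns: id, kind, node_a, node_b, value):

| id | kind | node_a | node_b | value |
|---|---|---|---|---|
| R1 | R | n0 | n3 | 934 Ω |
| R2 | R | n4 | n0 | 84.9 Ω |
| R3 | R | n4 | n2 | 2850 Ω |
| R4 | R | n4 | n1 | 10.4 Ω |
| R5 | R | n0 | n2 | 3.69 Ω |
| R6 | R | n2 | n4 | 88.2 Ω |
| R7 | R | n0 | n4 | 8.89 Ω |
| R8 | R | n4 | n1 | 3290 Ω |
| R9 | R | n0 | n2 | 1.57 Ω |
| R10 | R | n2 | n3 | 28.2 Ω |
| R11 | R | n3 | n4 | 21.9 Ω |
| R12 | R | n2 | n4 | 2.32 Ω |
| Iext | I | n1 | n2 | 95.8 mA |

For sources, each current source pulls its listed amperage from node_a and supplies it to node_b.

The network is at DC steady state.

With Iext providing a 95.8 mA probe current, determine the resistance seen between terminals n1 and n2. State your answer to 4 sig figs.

Apply KCL at each of the 4 non-ground nodes and solve the resulting linear system.
Node n1: branches {R4, R8, Iext} → V_1 = -1.140
Node n2: branches {R3, R5, R6, R9, R10, R12, Iext} → V_2 = 0.02023
Node n3: branches {R1, R10, R11} → V_3 = -0.07304
Node n4: branches {R2, R3, R4, R6, R7, R8, R11, R12} → V_4 = -0.1472

R_eq = 12.11 Ω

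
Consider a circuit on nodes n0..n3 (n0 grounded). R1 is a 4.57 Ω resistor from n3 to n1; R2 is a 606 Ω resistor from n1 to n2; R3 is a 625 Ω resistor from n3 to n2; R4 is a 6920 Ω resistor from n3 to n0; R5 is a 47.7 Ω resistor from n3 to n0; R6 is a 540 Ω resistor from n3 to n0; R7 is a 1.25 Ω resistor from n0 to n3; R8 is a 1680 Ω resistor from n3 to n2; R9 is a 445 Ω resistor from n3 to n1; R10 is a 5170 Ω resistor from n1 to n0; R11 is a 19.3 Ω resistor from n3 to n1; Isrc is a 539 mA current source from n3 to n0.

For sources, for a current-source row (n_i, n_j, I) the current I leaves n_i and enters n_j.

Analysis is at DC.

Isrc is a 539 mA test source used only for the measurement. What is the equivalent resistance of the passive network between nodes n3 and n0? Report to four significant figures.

R_eq = 1.215 Ω

Apply KCL at each of the 3 non-ground nodes and solve the resulting linear system.
Node n1: branches {R1, R2, R9, R10, R11} → V_1 = -0.6543
Node n2: branches {R2, R3, R8} → V_2 = -0.6546
Node n3: branches {R1, R3, R4, R5, R6, R7, R8, R9, R11, Isrc} → V_3 = -0.6548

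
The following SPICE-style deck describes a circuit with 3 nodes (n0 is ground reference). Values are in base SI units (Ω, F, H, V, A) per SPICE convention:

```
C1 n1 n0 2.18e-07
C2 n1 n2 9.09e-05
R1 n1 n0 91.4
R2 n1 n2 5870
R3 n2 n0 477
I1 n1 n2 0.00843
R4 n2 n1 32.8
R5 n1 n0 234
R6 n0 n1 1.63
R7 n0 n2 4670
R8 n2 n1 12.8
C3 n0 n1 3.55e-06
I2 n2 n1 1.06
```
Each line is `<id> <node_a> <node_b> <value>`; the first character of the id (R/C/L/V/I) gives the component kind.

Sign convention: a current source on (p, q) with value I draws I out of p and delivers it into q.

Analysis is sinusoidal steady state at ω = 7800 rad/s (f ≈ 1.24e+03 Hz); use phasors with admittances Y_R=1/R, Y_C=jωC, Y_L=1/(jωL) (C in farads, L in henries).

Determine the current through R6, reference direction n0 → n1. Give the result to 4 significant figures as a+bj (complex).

MNA unknowns: 2 node voltages V₁..V_2
C1: Y=0.000+0.001700j on G[1,0]
C2: Y=0.000+0.7090j on G[1,2]
R1: Y=0.01094+0.000j on G[1,0]
R2: Y=0.0001704+0.000j on G[1,2]
R3: Y=0.002096+0.000j on G[2,0]
I1: z[1]−=0.00843, z[2]+=0.00843
R4: Y=0.03049+0.000j on G[2,1]
R5: Y=0.004274+0.000j on G[1,0]
R6: Y=0.6135+0.000j on G[0,1]
R7: Y=0.0002141+0.000j on G[0,2]
R8: Y=0.07812+0.000j on G[2,1]
C3: Y=0.000+0.02769j on G[0,1]
I2: z[2]−=1.06, z[1]+=1.06
solve → V1=0.0005823-0.005328j, V2=-0.2262+1.442j

-0.0003573+0.003269j A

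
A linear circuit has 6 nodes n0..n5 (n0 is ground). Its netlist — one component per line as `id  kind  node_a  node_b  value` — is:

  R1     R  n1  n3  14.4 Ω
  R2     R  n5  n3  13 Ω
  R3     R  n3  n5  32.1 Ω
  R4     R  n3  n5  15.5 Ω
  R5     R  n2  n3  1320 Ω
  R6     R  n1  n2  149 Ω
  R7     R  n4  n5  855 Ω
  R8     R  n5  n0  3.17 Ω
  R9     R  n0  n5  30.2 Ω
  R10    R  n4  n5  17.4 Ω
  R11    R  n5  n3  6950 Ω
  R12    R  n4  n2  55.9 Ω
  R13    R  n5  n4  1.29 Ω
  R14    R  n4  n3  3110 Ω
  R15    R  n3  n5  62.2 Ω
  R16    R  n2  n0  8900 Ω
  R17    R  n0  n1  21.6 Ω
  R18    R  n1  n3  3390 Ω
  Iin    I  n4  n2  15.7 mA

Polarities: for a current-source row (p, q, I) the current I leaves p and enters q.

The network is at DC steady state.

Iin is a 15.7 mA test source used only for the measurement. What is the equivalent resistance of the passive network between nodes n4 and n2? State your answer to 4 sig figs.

R_eq = 40.13 Ω

MNA unknowns: 5 node voltages V₁..V_5
R1: Y=0.06944 on G[1,3]
R2: Y=0.07692 on G[5,3]
R3: Y=0.03115 on G[3,5]
R4: Y=0.06452 on G[3,5]
R5: Y=0.0007576 on G[2,3]
R6: Y=0.006711 on G[1,2]
R7: Y=0.001170 on G[4,5]
R8: Y=0.3155 on G[5,0]
R9: Y=0.03311 on G[0,5]
R10: Y=0.05747 on G[4,5]
R11: Y=0.0001439 on G[5,3]
R12: Y=0.01789 on G[4,2]
R13: Y=0.7752 on G[5,4]
R14: Y=0.0003215 on G[4,3]
R15: Y=0.01608 on G[3,5]
R16: Y=0.0001124 on G[2,0]
R17: Y=0.04630 on G[0,1]
R18: Y=0.0002950 on G[1,3]
Iin: z[4]−=0.0157, z[2]+=0.0157
solve → V1=0.03857, V2=0.6193, V3=0.008284, V4=-0.01063, V5=-0.005322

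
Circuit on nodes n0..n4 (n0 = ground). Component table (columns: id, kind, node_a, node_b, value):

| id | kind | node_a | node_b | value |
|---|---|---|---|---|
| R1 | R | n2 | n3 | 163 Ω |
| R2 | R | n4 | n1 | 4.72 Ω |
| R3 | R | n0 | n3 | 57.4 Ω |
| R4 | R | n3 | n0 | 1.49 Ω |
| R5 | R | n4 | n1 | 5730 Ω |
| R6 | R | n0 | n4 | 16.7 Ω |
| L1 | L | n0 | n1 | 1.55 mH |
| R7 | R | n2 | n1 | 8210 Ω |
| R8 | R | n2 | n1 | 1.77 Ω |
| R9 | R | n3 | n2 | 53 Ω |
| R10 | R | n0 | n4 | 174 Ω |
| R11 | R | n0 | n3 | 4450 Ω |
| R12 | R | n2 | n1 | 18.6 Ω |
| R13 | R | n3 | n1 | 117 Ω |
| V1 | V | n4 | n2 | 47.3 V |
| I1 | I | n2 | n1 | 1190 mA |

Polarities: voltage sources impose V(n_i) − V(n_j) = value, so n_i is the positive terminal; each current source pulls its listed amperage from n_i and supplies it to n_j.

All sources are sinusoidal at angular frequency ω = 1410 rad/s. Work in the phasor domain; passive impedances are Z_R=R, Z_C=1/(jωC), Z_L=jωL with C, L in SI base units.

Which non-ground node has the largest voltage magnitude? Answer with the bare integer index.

4

Apply KCL at each of the 4 non-ground nodes and solve the resulting linear system.
Node n1: branches {R2, R5, L1, R7, R8, R12, R13, I1} → V_1 = -0.7008-3.606j
Node n2: branches {R1, R7, R8, R9, R12, V1, I1} → V_2 = -16.19-3.255j
Node n3: branches {R1, R3, R4, R9, R11, R13} → V_3 = -0.5687-0.1553j
Node n4: branches {R2, R5, R6, R10, V1} → V_4 = 31.11-3.255j
Source currents: i(V1)=-8.787+0.1393j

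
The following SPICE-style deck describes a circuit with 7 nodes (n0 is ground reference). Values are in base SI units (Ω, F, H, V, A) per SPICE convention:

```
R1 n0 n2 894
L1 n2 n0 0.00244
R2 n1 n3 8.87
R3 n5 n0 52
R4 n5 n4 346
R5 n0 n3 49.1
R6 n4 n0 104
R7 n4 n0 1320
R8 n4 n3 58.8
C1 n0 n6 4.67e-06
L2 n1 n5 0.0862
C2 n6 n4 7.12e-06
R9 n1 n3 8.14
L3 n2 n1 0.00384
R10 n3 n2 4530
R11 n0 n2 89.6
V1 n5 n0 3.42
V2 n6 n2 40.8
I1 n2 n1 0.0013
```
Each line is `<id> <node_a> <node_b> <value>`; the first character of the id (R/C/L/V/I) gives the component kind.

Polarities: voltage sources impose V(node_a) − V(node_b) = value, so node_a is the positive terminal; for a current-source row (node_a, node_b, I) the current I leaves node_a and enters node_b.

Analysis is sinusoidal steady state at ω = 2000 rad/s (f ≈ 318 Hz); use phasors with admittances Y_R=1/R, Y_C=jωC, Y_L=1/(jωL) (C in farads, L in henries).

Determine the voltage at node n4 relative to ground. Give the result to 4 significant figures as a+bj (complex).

Apply KCL at each of the 6 non-ground nodes and solve the resulting linear system.
Node n1: branches {R2, L2, R9, L3, I1} → V_1 = 1.336-0.2033j
Node n2: branches {R1, L1, L3, R10, R11, V2, I1} → V_2 = 3.168-0.9760j
Node n3: branches {R2, R5, R8, R9, R10} → V_3 = 1.752+0.8604j
Node n4: branches {R4, R6, R7, R8, C2} → V_4 = 9.603+16.65j
Node n5: branches {R3, R4, L2, V1} → V_5 = 3.420+0.000j
Node n6: branches {C1, C2, V2} → V_6 = 43.97-0.9760j
Source currents: i(V1)=-0.04908+0.06021j, i(V2)=-0.2601-0.9000j

9.603+16.65j V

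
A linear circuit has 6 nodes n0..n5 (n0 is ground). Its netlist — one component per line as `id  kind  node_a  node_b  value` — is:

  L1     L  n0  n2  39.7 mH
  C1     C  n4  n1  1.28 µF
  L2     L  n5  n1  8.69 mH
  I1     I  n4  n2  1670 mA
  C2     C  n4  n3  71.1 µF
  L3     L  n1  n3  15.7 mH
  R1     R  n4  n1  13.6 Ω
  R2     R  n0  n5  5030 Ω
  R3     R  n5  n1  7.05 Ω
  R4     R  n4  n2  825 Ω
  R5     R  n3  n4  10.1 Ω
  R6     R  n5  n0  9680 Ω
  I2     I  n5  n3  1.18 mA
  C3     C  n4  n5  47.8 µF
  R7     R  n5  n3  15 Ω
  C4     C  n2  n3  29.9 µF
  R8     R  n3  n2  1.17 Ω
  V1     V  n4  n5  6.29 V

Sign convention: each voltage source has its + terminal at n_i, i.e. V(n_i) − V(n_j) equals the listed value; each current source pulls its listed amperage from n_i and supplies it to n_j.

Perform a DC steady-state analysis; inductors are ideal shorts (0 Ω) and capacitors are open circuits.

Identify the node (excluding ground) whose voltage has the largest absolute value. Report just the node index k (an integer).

Element admittances at DC:
  L1: short n0↔n2 (DC inductor)
  Y(C1) = 0.000 S between n4,n1
  L2: short n5↔n1 (DC inductor)
  I1: injects 1.67 A into n2 (from n4)
  Y(C2) = 0.000 S between n4,n3
  L3: short n1↔n3 (DC inductor)
  Y(R1) = 0.07353 S between n4,n1
  Y(R2) = 0.0001988 S between n0,n5
  Y(R3) = 0.1418 S between n5,n1
  Y(R4) = 0.001212 S between n4,n2
  Y(R5) = 0.09901 S between n3,n4
  Y(R6) = 0.0001033 S between n5,n0
  I2: injects 0.00118 A into n3 (from n5)
  Y(C3) = 0.000 S between n4,n5
  Y(R7) = 0.06667 S between n5,n3
  Y(C4) = 0.000 S between n2,n3
  Y(R8) = 0.8547 S between n3,n2
  V1: constraint V(n4)−V(n5) = 6.29
Assemble and solve the 9×9 MNA system:
  V(n1)=-1.959  V(n2)=0.000  V(n3)=-1.959  V(n4)=4.331  V(n5)=-1.959
  i(L1)=-0.0005919  i(L2)=-2.761  i(L3)=-2.299  i(V1)=-2.761

4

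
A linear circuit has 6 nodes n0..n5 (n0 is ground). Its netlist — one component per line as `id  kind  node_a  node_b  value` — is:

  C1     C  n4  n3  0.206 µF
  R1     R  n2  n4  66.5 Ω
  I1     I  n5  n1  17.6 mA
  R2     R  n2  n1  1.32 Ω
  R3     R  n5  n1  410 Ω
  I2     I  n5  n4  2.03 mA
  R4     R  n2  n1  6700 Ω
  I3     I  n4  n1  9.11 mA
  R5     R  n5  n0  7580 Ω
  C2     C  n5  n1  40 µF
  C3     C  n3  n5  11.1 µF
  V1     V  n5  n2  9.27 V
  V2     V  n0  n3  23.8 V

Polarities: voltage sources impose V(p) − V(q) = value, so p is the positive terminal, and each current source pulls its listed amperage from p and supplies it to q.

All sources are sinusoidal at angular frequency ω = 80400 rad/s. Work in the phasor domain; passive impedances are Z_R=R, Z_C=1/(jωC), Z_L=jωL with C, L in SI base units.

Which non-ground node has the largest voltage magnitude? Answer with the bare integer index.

MNA unknowns: 5 node voltages V₁..V_5 plus 2 source currents (V1, V2)
C1: Y=0.000+0.01656j on G[4,3]
R1: Y=0.01504+0.000j on G[2,4]
I1: z[5]−=0.0176, z[1]+=0.0176
R2: Y=0.7576+0.000j on G[2,1]
R3: Y=0.002439+0.000j on G[5,1]
I2: z[5]−=0.00203, z[4]+=0.00203
R4: Y=0.0001493+0.000j on G[2,1]
I3: z[4]−=0.00911, z[1]+=0.00911
R5: Y=0.0001319+0.000j on G[5,0]
C2: Y=0.000+3.216j on G[5,1]
C3: Y=0.000+0.8924j on G[3,5]
V1: row V5−V2=9.27, i_V1 at 5,2
V2: row V0−V3=23.8, i_V2 at 0,3
solve → V1=-24.21+1.969j, V2=-32.99-0.09195j, V3=-23.80+0.000j, V4=-28.21+4.765j, V5=-23.72-0.09195j
aux → i_V1=-6.727-1.634j, i_V2=-0.003129-1.213e-05j

2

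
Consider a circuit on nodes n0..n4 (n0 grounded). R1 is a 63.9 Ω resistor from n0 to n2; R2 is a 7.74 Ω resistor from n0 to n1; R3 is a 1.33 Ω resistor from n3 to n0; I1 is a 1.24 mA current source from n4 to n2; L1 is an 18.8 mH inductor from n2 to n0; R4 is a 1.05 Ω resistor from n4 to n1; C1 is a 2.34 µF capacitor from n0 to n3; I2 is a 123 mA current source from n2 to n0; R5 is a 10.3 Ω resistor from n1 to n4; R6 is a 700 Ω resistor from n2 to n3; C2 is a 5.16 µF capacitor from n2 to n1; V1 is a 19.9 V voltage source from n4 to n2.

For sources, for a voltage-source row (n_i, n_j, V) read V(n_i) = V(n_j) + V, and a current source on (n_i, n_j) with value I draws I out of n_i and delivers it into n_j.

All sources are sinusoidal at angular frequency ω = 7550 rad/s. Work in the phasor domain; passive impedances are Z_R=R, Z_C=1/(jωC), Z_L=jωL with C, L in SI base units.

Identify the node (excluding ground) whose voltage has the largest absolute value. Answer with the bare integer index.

2

Apply KCL at each of the 4 non-ground nodes and solve the resulting linear system.
Node n1: branches {R2, R4, R5, C2} → V_1 = 1.474-0.9493j
Node n2: branches {R1, I1, L1, I2, R6, C2, V1} → V_2 = -18.22-0.3350j
Node n3: branches {R3, C1, R6} → V_3 = -0.03455+0.0001749j
Node n4: branches {I1, R4, R5, V1} → V_4 = 1.679-0.3350j
Source currents: i(V1)=-0.2157-0.6447j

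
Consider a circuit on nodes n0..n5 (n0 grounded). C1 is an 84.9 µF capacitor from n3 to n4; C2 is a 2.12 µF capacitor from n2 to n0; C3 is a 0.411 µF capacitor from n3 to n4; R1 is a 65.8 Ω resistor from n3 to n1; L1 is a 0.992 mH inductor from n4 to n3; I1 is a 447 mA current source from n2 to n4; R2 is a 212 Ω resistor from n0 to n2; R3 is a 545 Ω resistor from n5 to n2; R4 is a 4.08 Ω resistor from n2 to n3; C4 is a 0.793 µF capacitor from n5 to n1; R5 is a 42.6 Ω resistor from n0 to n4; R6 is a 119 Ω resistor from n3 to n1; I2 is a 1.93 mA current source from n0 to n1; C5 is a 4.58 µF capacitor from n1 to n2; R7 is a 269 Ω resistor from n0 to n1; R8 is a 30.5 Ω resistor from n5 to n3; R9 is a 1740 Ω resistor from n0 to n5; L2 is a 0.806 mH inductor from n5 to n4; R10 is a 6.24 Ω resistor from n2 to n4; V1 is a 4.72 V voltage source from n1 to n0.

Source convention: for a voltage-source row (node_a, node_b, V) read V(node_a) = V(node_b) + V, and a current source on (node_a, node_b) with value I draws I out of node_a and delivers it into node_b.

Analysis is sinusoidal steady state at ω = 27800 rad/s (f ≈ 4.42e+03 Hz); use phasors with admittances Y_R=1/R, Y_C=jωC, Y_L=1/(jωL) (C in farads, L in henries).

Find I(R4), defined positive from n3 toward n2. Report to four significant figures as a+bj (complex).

0.2278+0.005937j A

MNA unknowns: 5 node voltages V₁..V_5 plus 1 source current (V1)
C1: Y=0.000+2.360j on G[3,4]
C2: Y=0.000+0.05894j on G[2,0]
C3: Y=0.000+0.01143j on G[3,4]
R1: Y=0.01520+0.000j on G[3,1]
L1: Y=0.000-0.03626j on G[4,3]
I1: z[2]−=0.447, z[4]+=0.447
R2: Y=0.004717+0.000j on G[0,2]
R3: Y=0.001835+0.000j on G[5,2]
R4: Y=0.2451+0.000j on G[2,3]
C4: Y=0.000+0.02205j on G[5,1]
R5: Y=0.02347+0.000j on G[0,4]
R6: Y=0.008403+0.000j on G[3,1]
I2: z[0]−=0.00193, z[1]+=0.00193
C5: Y=0.000+0.1273j on G[1,2]
R7: Y=0.003717+0.000j on G[0,1]
R8: Y=0.03279+0.000j on G[5,3]
R9: Y=0.0005747+0.000j on G[0,5]
L2: Y=0.000-0.04463j on G[5,4]
R10: Y=0.1603+0.000j on G[2,4]
V1: row V1−V0=4.72, i_V1 at 1,0
solve → V1=4.720+0.000j, V2=3.191+0.4473j, V3=4.120+0.4715j, V4=4.123+0.3783j, V5=3.999+0.7563j
aux → i_V1=-0.1034-0.1995j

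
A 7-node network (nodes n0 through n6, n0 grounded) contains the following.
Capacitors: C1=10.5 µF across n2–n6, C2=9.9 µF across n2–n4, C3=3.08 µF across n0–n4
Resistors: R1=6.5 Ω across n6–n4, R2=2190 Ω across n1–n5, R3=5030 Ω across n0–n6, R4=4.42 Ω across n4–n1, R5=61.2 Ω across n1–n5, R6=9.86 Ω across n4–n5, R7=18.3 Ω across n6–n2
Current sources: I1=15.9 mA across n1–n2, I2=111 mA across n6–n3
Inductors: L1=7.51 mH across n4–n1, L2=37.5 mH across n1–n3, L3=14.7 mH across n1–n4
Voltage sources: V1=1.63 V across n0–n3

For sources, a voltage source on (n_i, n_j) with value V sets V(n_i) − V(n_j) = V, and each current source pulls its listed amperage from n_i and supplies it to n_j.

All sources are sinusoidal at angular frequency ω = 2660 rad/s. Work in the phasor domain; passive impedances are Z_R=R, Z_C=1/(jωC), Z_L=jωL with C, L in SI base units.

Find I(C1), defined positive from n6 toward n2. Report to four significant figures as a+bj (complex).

Element admittances at ω=2660 rad/s:
  Y(C1) = 0.000+0.02793j S between n2,n6
  Y(R1) = 0.1538+0.000j S between n6,n4
  Y(R2) = 0.0004566+0.000j S between n1,n5
  Y(R3) = 0.0001988+0.000j S between n0,n6
  Y(R4) = 0.2262+0.000j S between n4,n1
  I1: injects 0.0159 A into n2 (from n1)
  Y(L1) = 0.000-0.05006j S between n4,n1
  Y(L2) = 0.000-0.01003j S between n1,n3
  I2: injects 0.111 A into n3 (from n6)
  Y(C2) = 0.000+0.02633j S between n2,n4
  Y(R5) = 0.01634+0.000j S between n1,n5
  Y(C3) = 0.000+0.008193j S between n0,n4
  Y(L3) = 0.000-0.02557j S between n1,n4
  Y(R6) = 0.1014+0.000j S between n4,n5
  Y(R7) = 0.05464+0.000j S between n6,n2
  V1: constraint V(n0)−V(n3) = 1.63
Assemble and solve the 7×7 MNA system:
  V(n1)=-25.55-56.35j  V(n2)=-28.17-56.02j  V(n3)=-1.630+0.000j  V(n4)=-27.91-56.10j  V(n5)=-27.58-56.13j  V(n6)=-28.48-55.98j
  i(V1)=0.4539-0.2398j

-0.0009987-0.008699j A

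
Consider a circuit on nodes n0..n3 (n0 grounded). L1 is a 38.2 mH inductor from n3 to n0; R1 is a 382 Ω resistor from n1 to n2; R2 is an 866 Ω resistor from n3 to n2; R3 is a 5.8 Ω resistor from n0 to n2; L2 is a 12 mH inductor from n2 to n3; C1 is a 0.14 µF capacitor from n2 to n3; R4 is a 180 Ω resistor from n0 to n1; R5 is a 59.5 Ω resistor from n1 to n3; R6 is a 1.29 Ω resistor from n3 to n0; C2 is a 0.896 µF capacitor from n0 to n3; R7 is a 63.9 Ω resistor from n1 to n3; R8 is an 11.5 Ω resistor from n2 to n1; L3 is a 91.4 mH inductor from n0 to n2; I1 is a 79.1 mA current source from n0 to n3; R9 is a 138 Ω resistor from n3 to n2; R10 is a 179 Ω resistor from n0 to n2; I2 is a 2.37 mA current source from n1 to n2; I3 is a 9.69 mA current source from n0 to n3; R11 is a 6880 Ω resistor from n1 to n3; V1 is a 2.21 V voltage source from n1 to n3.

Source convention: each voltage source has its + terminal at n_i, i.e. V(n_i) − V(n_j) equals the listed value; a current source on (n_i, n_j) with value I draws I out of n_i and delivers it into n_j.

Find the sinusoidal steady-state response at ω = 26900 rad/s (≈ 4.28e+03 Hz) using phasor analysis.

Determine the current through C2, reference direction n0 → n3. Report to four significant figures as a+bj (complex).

Element admittances at ω=26900 rad/s:
  Y(L1) = 0.000-0.0009732j S between n3,n0
  Y(R1) = 0.002618+0.000j S between n1,n2
  Y(R2) = 0.001155+0.000j S between n3,n2
  Y(R3) = 0.1724+0.000j S between n0,n2
  Y(L2) = 0.000-0.003098j S between n2,n3
  Y(C1) = 0.000+0.003766j S between n2,n3
  Y(R4) = 0.005556+0.000j S between n0,n1
  Y(R5) = 0.01681+0.000j S between n1,n3
  Y(R6) = 0.7752+0.000j S between n3,n0
  Y(C2) = 0.000+0.02410j S between n0,n3
  Y(R7) = 0.01565+0.000j S between n1,n3
  Y(R8) = 0.08696+0.000j S between n2,n1
  Y(L3) = 0.000-0.0004067j S between n0,n2
  I1: injects 0.0791 A into n3 (from n0)
  Y(R9) = 0.007246+0.000j S between n3,n2
  Y(R10) = 0.005587+0.000j S between n0,n2
  I2: injects 0.00237 A into n2 (from n1)
  I3: injects 0.00969 A into n3 (from n0)
  Y(R11) = 0.0001453+0.000j S between n1,n3
  V1: constraint V(n1)−V(n3) = 2.21
Assemble and solve the 4×4 MNA system:
  V(n1)=2.148+0.002221j  V(n2)=0.7037-2.899e-05j  V(n3)=-0.06238+0.002221j
  i(V1)=-0.2157-0.0002139j

5.354e-05+0.001504j A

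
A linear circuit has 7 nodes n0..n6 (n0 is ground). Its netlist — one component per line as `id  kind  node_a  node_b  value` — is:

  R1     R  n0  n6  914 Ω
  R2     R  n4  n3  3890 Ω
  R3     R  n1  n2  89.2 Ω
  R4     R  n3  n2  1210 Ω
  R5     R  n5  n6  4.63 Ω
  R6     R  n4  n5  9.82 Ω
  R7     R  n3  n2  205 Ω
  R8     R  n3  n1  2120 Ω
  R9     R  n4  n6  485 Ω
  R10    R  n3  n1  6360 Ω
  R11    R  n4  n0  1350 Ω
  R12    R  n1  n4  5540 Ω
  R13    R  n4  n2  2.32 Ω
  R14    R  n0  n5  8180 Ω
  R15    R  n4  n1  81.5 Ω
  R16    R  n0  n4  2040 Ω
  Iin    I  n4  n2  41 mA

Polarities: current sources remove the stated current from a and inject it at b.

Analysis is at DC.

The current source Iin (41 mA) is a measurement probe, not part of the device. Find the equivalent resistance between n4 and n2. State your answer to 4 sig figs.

Apply KCL at each of the 6 non-ground nodes and solve the resulting linear system.
Node n1: branches {R3, R8, R10, R12, R15} → V_1 = 0.04548
Node n2: branches {R3, R4, R7, R13, Iin} → V_2 = 0.09376
Node n3: branches {R2, R4, R7, R8, R10} → V_3 = 0.08549
Node n4: branches {R2, R6, R9, R11, R12, R13, R15, R16, Iin} → V_4 = 0.000
Node n5: branches {R5, R6, R14} → V_5 = 0.000
Node n6: branches {R1, R5, R9} → V_6 = 0.000

R_eq = 2.287 Ω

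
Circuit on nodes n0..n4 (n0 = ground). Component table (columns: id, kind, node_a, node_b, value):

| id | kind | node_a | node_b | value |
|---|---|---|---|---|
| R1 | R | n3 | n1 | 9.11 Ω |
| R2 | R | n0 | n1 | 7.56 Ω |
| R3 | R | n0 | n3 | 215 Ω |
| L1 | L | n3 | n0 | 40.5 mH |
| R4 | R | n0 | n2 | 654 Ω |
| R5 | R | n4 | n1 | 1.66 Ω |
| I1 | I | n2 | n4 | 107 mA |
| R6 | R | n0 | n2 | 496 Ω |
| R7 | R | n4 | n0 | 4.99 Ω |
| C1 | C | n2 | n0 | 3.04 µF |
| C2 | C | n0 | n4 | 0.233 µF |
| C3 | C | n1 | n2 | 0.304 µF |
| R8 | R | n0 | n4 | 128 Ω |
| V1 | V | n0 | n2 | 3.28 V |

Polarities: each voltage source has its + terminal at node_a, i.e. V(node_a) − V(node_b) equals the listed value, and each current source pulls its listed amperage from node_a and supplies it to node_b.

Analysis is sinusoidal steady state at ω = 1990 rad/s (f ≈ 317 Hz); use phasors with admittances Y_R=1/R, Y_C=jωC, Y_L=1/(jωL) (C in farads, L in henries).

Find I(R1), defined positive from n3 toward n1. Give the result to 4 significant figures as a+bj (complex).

MNA unknowns: 4 node voltages V₁..V_4 plus 1 source current (V1)
R1: Y=0.1098+0.000j on G[3,1]
R2: Y=0.1323+0.000j on G[0,1]
R3: Y=0.004651+0.000j on G[0,3]
L1: Y=0.000-0.01241j on G[3,0]
R4: Y=0.001529+0.000j on G[0,2]
R5: Y=0.6024+0.000j on G[4,1]
I1: z[2]−=0.107, z[4]+=0.107
R6: Y=0.002016+0.000j on G[0,2]
R7: Y=0.2004+0.000j on G[4,0]
C1: Y=0.000+0.006050j on G[2,0]
C2: Y=0.000+0.0004637j on G[0,4]
C3: Y=0.000+0.0006050j on G[1,2]
R8: Y=0.007812+0.000j on G[0,4]
V1: row V0−V2=3.28, i_V1 at 0,2
solve → V1=0.2716+0.002739j, V2=-3.280+0.000j, V3=0.2572+0.03052j, V4=0.3338+0.001844j
aux → i_V1=0.09537-0.02199j

-0.001575+0.003050j A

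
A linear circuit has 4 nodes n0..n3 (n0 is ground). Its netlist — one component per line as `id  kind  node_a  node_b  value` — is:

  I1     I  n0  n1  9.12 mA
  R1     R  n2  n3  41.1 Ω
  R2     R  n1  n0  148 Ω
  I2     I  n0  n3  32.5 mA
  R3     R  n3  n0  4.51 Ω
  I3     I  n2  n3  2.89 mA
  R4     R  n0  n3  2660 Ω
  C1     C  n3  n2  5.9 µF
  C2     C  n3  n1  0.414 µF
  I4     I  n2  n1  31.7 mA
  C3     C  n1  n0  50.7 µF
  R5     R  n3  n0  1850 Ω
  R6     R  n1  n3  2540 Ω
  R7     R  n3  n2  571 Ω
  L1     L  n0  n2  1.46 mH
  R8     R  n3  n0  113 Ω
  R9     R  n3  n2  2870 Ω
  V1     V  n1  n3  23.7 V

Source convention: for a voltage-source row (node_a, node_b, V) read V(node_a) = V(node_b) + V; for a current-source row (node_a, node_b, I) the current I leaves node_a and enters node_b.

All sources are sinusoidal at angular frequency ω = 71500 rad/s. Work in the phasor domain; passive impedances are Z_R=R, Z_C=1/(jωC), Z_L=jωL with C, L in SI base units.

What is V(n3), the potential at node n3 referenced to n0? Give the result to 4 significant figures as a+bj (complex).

-23.66-1.527j V

Element admittances at ω=71500 rad/s:
  I1: injects 0.00912 A into n1 (from n0)
  Y(R1) = 0.02433+0.000j S between n2,n3
  Y(R2) = 0.006757+0.000j S between n1,n0
  I2: injects 0.0325 A into n3 (from n0)
  Y(R3) = 0.2217+0.000j S between n3,n0
  I3: injects 0.00289 A into n3 (from n2)
  Y(R4) = 0.0003759+0.000j S between n0,n3
  Y(C1) = 0.000+0.4219j S between n3,n2
  Y(C2) = 0.000+0.02960j S between n3,n1
  I4: injects 0.0317 A into n1 (from n2)
  Y(C3) = 0.000+3.625j S between n1,n0
  Y(R5) = 0.0005405+0.000j S between n3,n0
  Y(R6) = 0.0003937+0.000j S between n1,n3
  Y(R7) = 0.001751+0.000j S between n3,n2
  Y(L1) = 0.000-0.009579j S between n0,n2
  Y(R8) = 0.008850+0.000j S between n3,n0
  Y(R9) = 0.0003484+0.000j S between n3,n2
  V1: constraint V(n1)−V(n3) = 23.7
Assemble and solve the 4×4 MNA system:
  V(n1)=0.03634-1.527j  V(n2)=-24.21-1.513j  V(n3)=-23.66-1.527j
  i(V1)=-5.503-0.8230j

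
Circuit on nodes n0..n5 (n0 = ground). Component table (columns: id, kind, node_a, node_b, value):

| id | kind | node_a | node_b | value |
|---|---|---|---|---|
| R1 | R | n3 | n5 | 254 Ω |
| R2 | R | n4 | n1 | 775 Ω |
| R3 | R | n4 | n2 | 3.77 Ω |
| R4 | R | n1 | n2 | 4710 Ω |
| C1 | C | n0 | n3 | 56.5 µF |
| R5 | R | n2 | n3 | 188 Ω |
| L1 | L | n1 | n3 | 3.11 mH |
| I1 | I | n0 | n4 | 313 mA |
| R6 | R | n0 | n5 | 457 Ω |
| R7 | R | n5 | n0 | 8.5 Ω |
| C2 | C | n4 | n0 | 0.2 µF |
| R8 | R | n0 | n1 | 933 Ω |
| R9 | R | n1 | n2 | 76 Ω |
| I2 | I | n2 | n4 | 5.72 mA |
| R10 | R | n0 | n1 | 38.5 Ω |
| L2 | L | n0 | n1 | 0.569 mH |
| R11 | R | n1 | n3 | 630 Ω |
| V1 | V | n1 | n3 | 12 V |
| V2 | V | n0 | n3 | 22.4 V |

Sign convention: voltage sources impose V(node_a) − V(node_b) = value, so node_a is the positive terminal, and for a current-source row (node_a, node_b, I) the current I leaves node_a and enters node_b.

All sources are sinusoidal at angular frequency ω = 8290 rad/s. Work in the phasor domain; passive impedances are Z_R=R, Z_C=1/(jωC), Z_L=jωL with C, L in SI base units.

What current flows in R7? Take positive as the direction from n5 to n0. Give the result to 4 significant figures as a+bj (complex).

Element admittances at ω=8290 rad/s:
  Y(R1) = 0.003937+0.000j S between n3,n5
  Y(R2) = 0.001290+0.000j S between n4,n1
  Y(R3) = 0.2653+0.000j S between n4,n2
  Y(R4) = 0.0002123+0.000j S between n1,n2
  Y(C1) = 0.000+0.4684j S between n0,n3
  Y(R5) = 0.005319+0.000j S between n2,n3
  Y(L1) = 0.000-0.03879j S between n1,n3
  I1: injects 0.313 A into n4 (from n0)
  Y(R6) = 0.002188+0.000j S between n0,n5
  Y(R7) = 0.1176+0.000j S between n5,n0
  Y(C2) = 0.000+0.001658j S between n4,n0
  Y(R8) = 0.001072+0.000j S between n0,n1
  Y(R9) = 0.01316+0.000j S between n1,n2
  I2: injects 0.00572 A into n4 (from n2)
  Y(R10) = 0.02597+0.000j S between n0,n1
  Y(L2) = 0.000-0.2120j S between n0,n1
  Y(R11) = 0.001587+0.000j S between n1,n3
  V1: constraint V(n1)−V(n3) = 12
  V2: constraint V(n0)−V(n3) = 22.4
Assemble and solve the 7×7 MNA system:
  V(n1)=-10.40+0.000j  V(n2)=1.975-0.2569j  V(n3)=-22.40+0.000j  V(n4)=3.109-0.2749j  V(n5)=-0.7125+0.000j
  i(V1)=0.4451-1.743j  i(V2)=-0.6792-8.282j

-0.08382+0.000j A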